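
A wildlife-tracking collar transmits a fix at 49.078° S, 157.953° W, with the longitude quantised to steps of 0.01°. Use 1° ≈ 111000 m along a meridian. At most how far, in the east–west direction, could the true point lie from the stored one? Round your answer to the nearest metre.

364 metres

With a 0.01° grid the true value lies within half a step, ±0.01°/2 = ±0.005°, of the stored one.
One degree of longitude at 49.078° is 111000 × cos 49.078° ≈ 111000 × 0.6550 = 72708.4 m.
So at most 0.005° × 72708.4 ≈ 363.542 m east–west.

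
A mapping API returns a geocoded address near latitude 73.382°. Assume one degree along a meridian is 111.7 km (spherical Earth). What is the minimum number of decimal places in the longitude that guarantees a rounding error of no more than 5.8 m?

At 73.382° one degree of longitude covers 111700 × cos 73.382° ≈ 111700 × 0.2860 ≈ 31945 m.
N decimal places → at most half a unit in the last place, 0.5 × 10⁻ᴺ° = 31945/2 × 10⁻ᴺ m.
Setting 15972.5 × 10⁻ᴺ ≤ 5.8 gives 10ᴺ ≥ 2754, i.e. N ≥ 3.44.
So 4 decimal places suffice (1.6 m); 3 would allow up to 16 m.

4 decimal places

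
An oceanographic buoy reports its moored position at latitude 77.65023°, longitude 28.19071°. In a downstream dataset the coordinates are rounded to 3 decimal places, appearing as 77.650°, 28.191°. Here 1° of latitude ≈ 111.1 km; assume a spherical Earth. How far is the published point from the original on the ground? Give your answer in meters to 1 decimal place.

26.5 meters

The latitude changed by +0.00023° and the longitude by -0.00029°.
N–S: 0.00023° × 111100 m/° = 25.553 m.
East–west at this latitude: -0.00029° × 111100 × cos 77.65° ≈ -0.00029 × 23762.4 = -6.89109 m.
Hypotenuse of the two orthogonal shifts: √(25.553² + 6.89109²) = 26.4659 m.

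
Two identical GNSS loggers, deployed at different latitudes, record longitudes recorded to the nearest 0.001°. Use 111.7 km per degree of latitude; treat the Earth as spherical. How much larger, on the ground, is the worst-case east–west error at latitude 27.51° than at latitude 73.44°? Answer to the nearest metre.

Rounding to 3 decimal places leaves the longitude within ±0.0005° of the true value.
At 27.51°: 0.0005° × 111700 × cos 27.51° = 0.0005 × 111700 × 0.8869 ≈ 49.535 m.
Error at 73.44° = 0.0005° × 111700 × cos 73.44° ≈ 55.85 × 0.2850 = 15.918 m.
Difference: 49.535 − 15.918 = 33.617 m.

34 metres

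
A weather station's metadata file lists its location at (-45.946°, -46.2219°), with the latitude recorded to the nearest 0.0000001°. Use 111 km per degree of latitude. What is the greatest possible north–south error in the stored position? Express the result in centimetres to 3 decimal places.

Rounding to 7 decimal places leaves the latitude within ±5e-08° of the true value.
North–south distance: 5e-08° × 111000 m/° = 0.00555 m.
That is 0.00555 m = 0.555 cm.

0.555 centimetres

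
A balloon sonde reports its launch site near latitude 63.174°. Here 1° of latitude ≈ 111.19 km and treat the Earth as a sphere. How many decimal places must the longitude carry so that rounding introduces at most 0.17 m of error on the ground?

At 63.174° one degree of longitude covers 111190 × cos 63.174° ≈ 111190 × 0.4513 ≈ 50178.1 m.
Rounding to N decimal places gives at most 0.5 × 10⁻ᴺ degrees of error, i.e. 0.5 × 10⁻ᴺ × 50178.1 m.
Need 0.5 × 50178.1 × 10⁻ᴺ ≤ 0.17 → 10⁻ᴺ ≤ 6.776e-06, so N ≥ 5.17.
So 6 decimal places suffice (0.0251 m); 5 would allow up to 0.251 m.

6 decimal places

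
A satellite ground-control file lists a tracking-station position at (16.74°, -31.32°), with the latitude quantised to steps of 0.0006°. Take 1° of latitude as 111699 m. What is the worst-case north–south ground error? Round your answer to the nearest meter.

34 meters

With a 0.0006° grid the true value lies within half a step, ±0.0006°/2 = ±0.0003°, of the stored one.
So the N–S error is at most 0.0003 × 111699 = 33.5097 m.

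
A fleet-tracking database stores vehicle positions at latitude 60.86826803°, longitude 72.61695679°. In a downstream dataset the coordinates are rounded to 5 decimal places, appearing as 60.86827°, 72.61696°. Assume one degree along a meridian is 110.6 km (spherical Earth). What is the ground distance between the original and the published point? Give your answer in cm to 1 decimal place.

27.8 cm

The latitude changed by -0.00000197° and the longitude by -0.00000321°.
North–south shift: -0.00000197 × 110600 = -0.217882 m.
East–west at this latitude: -0.00000321° × 110600 × cos 60.8683° ≈ -0.00000321 × 53842.2 = -0.172833 m.
Hypotenuse of the two orthogonal shifts: √(0.217882² + 0.172833²) = 0.278108 m.
That is 0.278108 m = 27.811 cm.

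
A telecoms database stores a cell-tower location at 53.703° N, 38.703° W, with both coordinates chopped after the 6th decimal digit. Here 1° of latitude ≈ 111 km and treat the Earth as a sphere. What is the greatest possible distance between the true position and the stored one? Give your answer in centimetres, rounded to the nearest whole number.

13 centimetres

Truncating at 6 decimal places can drop up to a full unit in the last place, so each coordinate may be off by as much as 1e-06°.
Latitude error → 1e-06 × 111000 = 0.111 m along the meridian.
East–west component at 53.703°: 1e-06° × 111000 × cos 53.703° ≈ 1e-06 × 65708.8 ≈ 0.0657088 m.
Combining orthogonally: (0.111² + 0.0657088²)^½ ≈ 0.128991 m.
That is 0.128991 m = 12.899 cm.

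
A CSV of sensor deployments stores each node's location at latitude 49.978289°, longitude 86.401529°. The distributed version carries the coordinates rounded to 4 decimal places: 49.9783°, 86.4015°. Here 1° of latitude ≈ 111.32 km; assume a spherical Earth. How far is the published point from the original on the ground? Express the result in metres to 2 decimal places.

Δlat = 49.978289 − 49.9783 = -0.000011°; Δlon = 86.401529 − 86.4015 = +0.000029°.
N–S: -0.000011° × 111320 m/° = -1.22452 m.
E–W at 49.9783°: 0.000029° × 111320 × cos 49.9783° = 0.000029 × 111320 × 0.6431 ≈ 2.07603 m.
Combined displacement = (1.22452² + 2.07603²)^½ ≈ 2.41026 m.

2.41 metres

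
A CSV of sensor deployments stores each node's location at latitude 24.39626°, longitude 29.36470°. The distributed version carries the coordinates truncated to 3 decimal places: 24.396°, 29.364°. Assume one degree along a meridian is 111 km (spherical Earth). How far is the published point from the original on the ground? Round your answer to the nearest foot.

The latitude changed by +0.00026° and the longitude by +0.00070°.
N–S: 0.00026° × 111000 m/° = 28.86 m.
E–W at 24.396°: 0.00070° × 111000 × cos 24.396° = 0.00070 × 111000 × 0.9107 ≈ 70.7624 m.
Combined displacement = (28.86² + 70.7624²)^½ ≈ 76.4213 m.
In feet: 76.4213 m ÷ 0.3048 ≈ 250.73 ft.

251 feet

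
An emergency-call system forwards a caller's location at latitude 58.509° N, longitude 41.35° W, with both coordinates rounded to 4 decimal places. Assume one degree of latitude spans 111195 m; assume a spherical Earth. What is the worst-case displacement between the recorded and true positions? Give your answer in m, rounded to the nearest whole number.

Rounding to 4 decimal places leaves each coordinate within ±5e-05° of the true value.
Latitude error → 5e-05 × 111195 = 5.55975 m along the meridian.
E–W at 58.509°: 5e-05° × 111195 × cos 58.509° = 5e-05 × 111195 × 0.5224 ≈ 2.90422 m.
Worst case both components are at the extreme and orthogonal: √(5.55975² + 2.90422²) ≈ 6.27258 m.

6 m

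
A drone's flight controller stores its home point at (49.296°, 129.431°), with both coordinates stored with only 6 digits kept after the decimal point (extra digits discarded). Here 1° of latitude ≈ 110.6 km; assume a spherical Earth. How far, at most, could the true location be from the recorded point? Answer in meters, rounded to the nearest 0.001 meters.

Truncating at 6 decimal places can drop up to a full unit in the last place, so each coordinate may be off by as much as 1e-06°.
Latitude error → 1e-06 × 110600 = 0.1106 m along the meridian.
E–W at 49.296°: 1e-06° × 110600 × cos 49.296° = 1e-06 × 110600 × 0.6522 ≈ 0.0721279 m.
Worst case both components are at the extreme and orthogonal: √(0.1106² + 0.0721279²) ≈ 0.132041 m.

0.132 meters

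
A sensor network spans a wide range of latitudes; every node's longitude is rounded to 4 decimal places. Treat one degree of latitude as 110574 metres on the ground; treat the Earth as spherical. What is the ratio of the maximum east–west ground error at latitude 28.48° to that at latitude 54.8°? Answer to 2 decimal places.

1.52

Rounding to 4 decimal places leaves the longitude within ±5e-05° of the true value.
At 28.48°: 5e-05° × 110574 × cos 28.48° = 5e-05 × 110574 × 0.8790 ≈ 4.8596 m.
At 54.8°: 5e-05° × 110574 × cos 54.8° = 5e-05 × 110574 × 0.5764 ≈ 3.1869 m.
The ratio reduces to cos 28.48° / cos 54.8° = 0.8790/0.5764 ≈ 1.5249.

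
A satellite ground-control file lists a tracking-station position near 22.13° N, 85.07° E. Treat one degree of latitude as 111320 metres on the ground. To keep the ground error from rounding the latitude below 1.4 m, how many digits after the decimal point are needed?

5 decimal places

One degree of latitude covers 111320 m.
Rounding to N decimal places gives at most 0.5 × 10⁻ᴺ degrees of error, i.e. 0.5 × 10⁻ᴺ × 111320 m.
Need 0.5 × 111320 × 10⁻ᴺ ≤ 1.4 → 10⁻ᴺ ≤ 2.515e-05, so N ≥ 4.60.
N = 4 would give 5.57 m (too coarse); N = 5 gives 0.557 m ≤ 1.4 m.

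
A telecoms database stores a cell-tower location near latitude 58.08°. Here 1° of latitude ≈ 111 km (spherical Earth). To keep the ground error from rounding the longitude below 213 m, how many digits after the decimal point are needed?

3 decimal places

At 58.08° one degree of longitude covers 111000 × cos 58.08° ≈ 111000 × 0.5287 ≈ 58689.5 m.
Rounding to N decimal places gives at most 0.5 × 10⁻ᴺ degrees of error, i.e. 0.5 × 10⁻ᴺ × 58689.5 m.
Setting 29344.8 × 10⁻ᴺ ≤ 213 gives 10ᴺ ≥ 137.8, i.e. N ≥ 2.14.
At 2 places the error can reach 293 m, but 3 places keeps it to 29.3 m.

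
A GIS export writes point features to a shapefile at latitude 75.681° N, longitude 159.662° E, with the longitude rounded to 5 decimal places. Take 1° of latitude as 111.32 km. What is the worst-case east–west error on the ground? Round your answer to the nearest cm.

14 cm

Rounding to 5 decimal places leaves the longitude within ±5e-06° of the true value.
At latitude 75.681° a degree of longitude spans 111320 m × cos 75.681° = 111320 × 0.2473 ≈ 27531.7 m.
East–west error: 5e-06° × 27531.7 m/° ≈ 0.137658 m.
That is 0.137658 m = 13.766 cm.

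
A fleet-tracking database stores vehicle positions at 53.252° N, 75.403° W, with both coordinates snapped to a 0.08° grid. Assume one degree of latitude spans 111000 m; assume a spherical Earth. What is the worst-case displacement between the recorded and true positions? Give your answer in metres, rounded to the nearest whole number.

With a 0.08° grid the true value lies within half a step, ±0.08°/2 = ±0.04°, of the stored one.
Latitude error → 0.04 × 111000 = 4440 m along the meridian.
E–W at 53.252°: 0.04° × 111000 × cos 53.252° = 0.04 × 111000 × 0.5983 ≈ 2656.44 m.
The two errors are perpendicular, so the maximum displacement is √(4440² + 2656.44²) ≈ 5174 m.

5174 metres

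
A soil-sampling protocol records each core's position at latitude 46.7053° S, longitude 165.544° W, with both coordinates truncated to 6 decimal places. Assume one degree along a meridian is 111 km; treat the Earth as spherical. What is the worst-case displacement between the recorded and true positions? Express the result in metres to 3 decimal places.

Truncating at 6 decimal places can drop up to a full unit in the last place, so each coordinate may be off by as much as 1e-06°.
Latitude error → 1e-06 × 111000 = 0.111 m along the meridian.
East–west component at 46.7053°: 1e-06° × 111000 × cos 46.7053° ≈ 1e-06 × 76118.4 ≈ 0.0761184 m.
The two errors are perpendicular, so the maximum displacement is √(0.111² + 0.0761184²) ≈ 0.134592 m.

0.135 metres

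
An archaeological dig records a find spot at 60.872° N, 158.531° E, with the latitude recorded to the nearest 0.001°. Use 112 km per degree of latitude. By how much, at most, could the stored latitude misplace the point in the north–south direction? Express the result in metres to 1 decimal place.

56.0 metres

Rounding to 3 decimal places leaves the latitude within ±0.0005° of the true value.
North–south distance: 0.0005° × 112000 m/° = 56 m.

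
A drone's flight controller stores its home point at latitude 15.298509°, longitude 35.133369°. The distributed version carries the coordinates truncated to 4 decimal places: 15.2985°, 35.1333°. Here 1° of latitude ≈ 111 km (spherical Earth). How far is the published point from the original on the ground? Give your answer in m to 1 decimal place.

7.5 m

Δlat = 15.298509 − 15.2985 = +0.000009°; Δlon = 35.133369 − 35.1333 = +0.000069°.
North–south shift: 0.000009 × 111000 = 0.999 m.
E–W at 15.2985°: 0.000069° × 111000 × cos 15.2985° = 0.000069 × 111000 × 0.9646 ≈ 7.3876 m.
Distance: √(0.999² + 7.3876²) ≈ 7.45484 m.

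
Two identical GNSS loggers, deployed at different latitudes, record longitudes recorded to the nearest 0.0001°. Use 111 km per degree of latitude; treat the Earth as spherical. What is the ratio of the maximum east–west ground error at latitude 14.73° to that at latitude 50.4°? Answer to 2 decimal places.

1.52

Rounding to 4 decimal places leaves the longitude within ±5e-05° of the true value.
At 14.73°: 5e-05° × 111000 × cos 14.73° = 5e-05 × 111000 × 0.9671 ≈ 5.3676 m.
Error at 50.4° = 5e-05° × 111000 × cos 50.4° ≈ 5.55 × 0.6374 = 3.5377 m.
Ratio: 5.3676 / 3.5377 = cos 14.73° / cos 50.4° ≈ 1.5173.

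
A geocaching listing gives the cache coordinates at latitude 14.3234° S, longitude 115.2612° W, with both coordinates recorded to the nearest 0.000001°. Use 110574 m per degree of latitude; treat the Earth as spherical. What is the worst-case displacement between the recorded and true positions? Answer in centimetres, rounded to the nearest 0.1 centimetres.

7.7 centimetres

Rounding to 6 decimal places leaves each coordinate within ±5e-07° of the true value.
North–south component: 5e-07° × 110574 = 0.055287 m.
E–W at 14.3234°: 5e-07° × 110574 × cos 14.3234° = 5e-07 × 110574 × 0.9689 ≈ 0.0535684 m.
The two errors are perpendicular, so the maximum displacement is √(0.055287² + 0.0535684²) ≈ 0.076982 m.
That is 0.076982 m = 7.6982 cm.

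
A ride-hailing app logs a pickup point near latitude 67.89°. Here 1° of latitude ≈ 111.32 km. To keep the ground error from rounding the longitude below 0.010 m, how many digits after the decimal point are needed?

7 decimal places

At 67.89° one degree of longitude covers 111320 × cos 67.89° ≈ 111320 × 0.3764 ≈ 41899.3 m.
Rounding to N decimal places gives at most 0.5 × 10⁻ᴺ degrees of error, i.e. 0.5 × 10⁻ᴺ × 41899.3 m.
Setting 20949.6 × 10⁻ᴺ ≤ 0.010 gives 10ᴺ ≥ 2.095e+06, i.e. N ≥ 6.32.
So 7 decimal places suffice (0.00209 m); 6 would allow up to 0.0209 m.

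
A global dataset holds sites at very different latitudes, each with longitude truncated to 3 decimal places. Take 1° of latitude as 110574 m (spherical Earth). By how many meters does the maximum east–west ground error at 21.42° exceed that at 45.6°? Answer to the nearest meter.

26 meters

Truncating at 3 decimal places can drop up to a full unit in the last place, so the longitude may be off by as much as 0.001°.
At 21.42°: 0.001° × 110574 × cos 21.42° = 0.001 × 110574 × 0.9309 ≈ 102.94 m.
Error at 45.6° = 0.001° × 110574 × cos 45.6° ≈ 110.57 × 0.6997 = 77.365 m.
Difference: 102.94 − 77.365 = 25.572 m.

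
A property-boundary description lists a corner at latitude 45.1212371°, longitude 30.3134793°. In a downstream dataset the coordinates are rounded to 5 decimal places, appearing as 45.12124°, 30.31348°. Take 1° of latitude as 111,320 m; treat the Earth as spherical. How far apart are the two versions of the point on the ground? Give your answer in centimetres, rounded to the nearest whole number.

33 centimetres

Δlat = 45.1212371 − 45.12124 = -0.0000029°; Δlon = 30.3134793 − 30.31348 = -0.0000007°.
North–south shift: -0.0000029 × 111320 = -0.322828 m.
East–west at this latitude: -0.0000007° × 111320 × cos 45.1212° ≈ -0.0000007 × 78548.4 = -0.0549839 m.
Combined displacement = (0.322828² + 0.0549839²)^½ ≈ 0.327477 m.
That is 0.327477 m = 32.748 cm.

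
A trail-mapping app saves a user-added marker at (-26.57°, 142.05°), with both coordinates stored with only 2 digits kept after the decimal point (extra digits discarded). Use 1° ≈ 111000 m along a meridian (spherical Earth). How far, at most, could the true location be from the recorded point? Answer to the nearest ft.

Truncating at 2 decimal places can drop up to a full unit in the last place, so each coordinate may be off by as much as 0.01°.
North–south component: 0.01° × 111000 = 1110 m.
Longitude error → 0.01 × 111000 × cos 26.57° = 0.01 × 111000 × 0.8944 ≈ 992.771 m.
Combining orthogonally: (1110² + 992.771²)^½ ≈ 1489.19 m.
In feet: 1489.19 m ÷ 0.3048 ≈ 4885.8 ft.

4886 ft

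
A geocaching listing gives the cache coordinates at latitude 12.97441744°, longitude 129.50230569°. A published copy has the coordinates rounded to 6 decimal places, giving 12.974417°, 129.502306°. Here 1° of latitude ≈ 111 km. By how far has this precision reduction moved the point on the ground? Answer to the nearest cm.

The latitude changed by +0.00000044° and the longitude by -0.00000031°.
N–S: 0.00000044° × 111000 m/° = 0.04884 m.
East–west at this latitude: -0.00000031° × 111000 × cos 12.9744° ≈ -0.00000031 × 108166 = -0.0335315 m.
Distance: √(0.04884² + 0.0335315²) ≈ 0.0592428 m.
That is 0.0592428 m = 5.9243 cm.

6 cm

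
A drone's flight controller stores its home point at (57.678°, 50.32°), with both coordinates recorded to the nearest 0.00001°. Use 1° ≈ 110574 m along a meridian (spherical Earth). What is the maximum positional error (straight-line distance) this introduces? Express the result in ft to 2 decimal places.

Rounding to 5 decimal places leaves each coordinate within ±5e-06° of the true value.
North–south component: 5e-06° × 110574 = 0.55287 m.
East–west component at 57.678°: 5e-06° × 110574 × cos 57.678° ≈ 5e-06 × 59121.4 ≈ 0.295607 m.
Worst case both components are at the extreme and orthogonal: √(0.55287² + 0.295607²) ≈ 0.626936 m.
In feet: 0.626936 m ÷ 0.3048 ≈ 2.0569 ft.

2.06 ft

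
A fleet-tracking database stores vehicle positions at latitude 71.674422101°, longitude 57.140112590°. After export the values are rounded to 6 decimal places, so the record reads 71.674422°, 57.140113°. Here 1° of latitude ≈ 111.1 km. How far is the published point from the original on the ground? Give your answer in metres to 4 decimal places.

Δlat = 71.674422101 − 71.674422 = +0.000000101°; Δlon = 57.140112590 − 57.140113 = -0.000000410°.
N–S: 0.000000101° × 111100 m/° = 0.0112211 m.
East–west at this latitude: -0.000000410° × 111100 × cos 71.6744° ≈ -0.000000410 × 34931.6 = -0.014322 m.
Combined displacement = (0.0112211² + 0.014322²)^½ ≈ 0.0181943 m.

0.0182 metres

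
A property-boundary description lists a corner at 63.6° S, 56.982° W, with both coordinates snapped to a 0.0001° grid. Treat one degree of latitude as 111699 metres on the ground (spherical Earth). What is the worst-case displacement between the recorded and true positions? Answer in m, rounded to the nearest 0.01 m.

6.11 m

With a 0.0001° grid the true value lies within half a step, ±0.0001°/2 = ±5e-05°, of the stored one.
North–south component: 5e-05° × 111699 = 5.58495 m.
East–west component at 63.6°: 5e-05° × 111699 × cos 63.6° ≈ 5e-05 × 49665.3 ≈ 2.48327 m.
The two errors are perpendicular, so the maximum displacement is √(5.58495² + 2.48327²) ≈ 6.11214 m.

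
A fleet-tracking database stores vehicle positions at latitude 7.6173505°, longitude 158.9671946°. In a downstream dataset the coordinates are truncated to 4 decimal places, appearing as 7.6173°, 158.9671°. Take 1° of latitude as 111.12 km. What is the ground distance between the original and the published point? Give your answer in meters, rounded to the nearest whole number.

Δlat = 7.6173505 − 7.6173 = +0.0000505°; Δlon = 158.9671946 − 158.9671 = +0.0000946°.
N–S: 0.0000505° × 111120 m/° = 5.61156 m.
East–west at this latitude: 0.0000946° × 111120 × cos 7.6173° ≈ 0.0000946 × 110139 = 10.4192 m.
Distance: √(5.61156² + 10.4192²) ≈ 11.8342 m.

12 meters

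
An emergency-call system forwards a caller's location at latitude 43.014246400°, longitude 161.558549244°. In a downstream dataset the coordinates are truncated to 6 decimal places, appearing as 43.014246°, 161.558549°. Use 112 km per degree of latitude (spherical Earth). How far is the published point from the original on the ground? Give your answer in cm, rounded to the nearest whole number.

Δlat = 43.014246400 − 43.014246 = +0.000000400°; Δlon = 161.558549244 − 161.558549 = +0.000000244°.
North–south shift: 0.000000400 × 112000 = 0.0448 m.
E–W at 43.0142°: 0.000000244° × 112000 × cos 43.0142° = 0.000000244 × 112000 × 0.7312 ≈ 0.0199818 m.
Hypotenuse of the two orthogonal shifts: √(0.0448² + 0.0199818²) = 0.0490542 m.
That is 0.0490542 m = 4.9054 cm.

5 cm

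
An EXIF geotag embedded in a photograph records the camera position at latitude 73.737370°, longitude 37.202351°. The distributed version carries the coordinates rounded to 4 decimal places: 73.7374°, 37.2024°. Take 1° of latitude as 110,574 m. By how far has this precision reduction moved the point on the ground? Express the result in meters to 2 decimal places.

Δlat = 73.737370 − 73.7374 = -0.000030°; Δlon = 37.202351 − 37.2024 = -0.000049°.
North–south shift: -0.000030 × 110574 = -3.31722 m.
E–W at 73.7374°: -0.000049° × 110574 × cos 73.7374° = -0.000049 × 110574 × 0.2800 ≈ -1.51729 m.
Hypotenuse of the two orthogonal shifts: √(3.31722² + 1.51729²) = 3.64776 m.

3.65 meters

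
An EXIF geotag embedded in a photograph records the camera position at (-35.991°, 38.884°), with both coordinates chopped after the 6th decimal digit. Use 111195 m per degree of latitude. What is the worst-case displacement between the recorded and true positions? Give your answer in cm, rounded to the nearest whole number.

14 cm

Truncating at 6 decimal places can drop up to a full unit in the last place, so each coordinate may be off by as much as 1e-06°.
N–S: 1e-06° × 111195 m/° = 0.111195 m.
Longitude error → 1e-06 × 111195 × cos 35.991° = 1e-06 × 111195 × 0.8091 ≈ 0.0899689 m.
Combining orthogonally: (0.111195² + 0.0899689²)^½ ≈ 0.143034 m.
That is 0.143034 m = 14.303 cm.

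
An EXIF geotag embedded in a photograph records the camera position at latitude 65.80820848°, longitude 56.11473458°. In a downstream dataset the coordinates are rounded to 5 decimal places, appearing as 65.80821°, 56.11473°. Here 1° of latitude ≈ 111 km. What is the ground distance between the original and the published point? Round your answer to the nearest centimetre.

The latitude changed by -0.00000152° and the longitude by +0.00000458°.
North–south shift: -0.00000152 × 111000 = -0.16872 m.
East–west at this latitude: 0.00000458° × 111000 × cos 65.8082° ≈ 0.00000458 × 45486.9 = 0.20833 m.
Distance: √(0.16872² + 0.20833²) ≈ 0.268082 m.
That is 0.268082 m = 26.808 cm.

27 centimetres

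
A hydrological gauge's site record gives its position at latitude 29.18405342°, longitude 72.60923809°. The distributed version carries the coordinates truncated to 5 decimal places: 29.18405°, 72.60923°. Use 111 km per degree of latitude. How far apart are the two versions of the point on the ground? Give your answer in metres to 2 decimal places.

The latitude changed by +0.00000342° and the longitude by +0.00000809°.
North–south shift: 0.00000342 × 111000 = 0.37962 m.
East–west at this latitude: 0.00000809° × 111000 × cos 29.184° ≈ 0.00000809 × 96909.4 = 0.783997 m.
Combined displacement = (0.37962² + 0.783997²)^½ ≈ 0.87107 m.

0.87 metres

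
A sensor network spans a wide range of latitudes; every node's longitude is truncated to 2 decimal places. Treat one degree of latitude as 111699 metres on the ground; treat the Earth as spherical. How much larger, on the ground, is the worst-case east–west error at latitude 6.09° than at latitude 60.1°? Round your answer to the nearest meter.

Truncating at 2 decimal places can drop up to a full unit in the last place, so the longitude may be off by as much as 0.01°.
Error at 6.09° = 0.01° × 111699 × cos 6.09° ≈ 1117 × 0.9944 = 1110.7 m.
Error at 60.1° = 0.01° × 111699 × cos 60.1° ≈ 1117 × 0.4985 = 556.81 m.
So the lower-latitude error exceeds the higher by 1110.7 − 556.81 = 553.88 m.

554 meters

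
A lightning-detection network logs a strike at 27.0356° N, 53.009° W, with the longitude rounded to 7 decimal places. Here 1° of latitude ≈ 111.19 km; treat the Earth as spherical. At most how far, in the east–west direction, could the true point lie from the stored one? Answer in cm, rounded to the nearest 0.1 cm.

0.5 cm

Rounding to 7 decimal places leaves the longitude within ±5e-08° of the true value.
Parallels shrink by cos φ, so at 27.0356° a degree of longitude is 111190 × 0.8907 ≈ 99039.6 m.
Maximum E–W displacement: 5e-08 × 99039.6 = 0.00495198 m.
That is 0.00495198 m = 0.4952 cm.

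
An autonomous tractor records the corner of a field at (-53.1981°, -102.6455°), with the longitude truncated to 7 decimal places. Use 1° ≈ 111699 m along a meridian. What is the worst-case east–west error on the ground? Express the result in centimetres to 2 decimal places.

Truncating at 7 decimal places can drop up to a full unit in the last place, so the longitude may be off by as much as 1e-07°.
One degree of longitude at 53.1981° is 111699 × cos 53.1981° ≈ 111699 × 0.5991 = 66913.3 m.
So at most 1e-07° × 66913.3 ≈ 0.00669133 m east–west.
That is 0.00669133 m = 0.66913 cm.

0.67 centimetres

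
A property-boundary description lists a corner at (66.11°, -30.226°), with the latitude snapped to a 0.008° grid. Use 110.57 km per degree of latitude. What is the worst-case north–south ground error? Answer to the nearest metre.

With a 0.008° grid the true value lies within half a step, ±0.008°/2 = ±0.004°, of the stored one.
North–south distance: 0.004° × 110570 m/° = 442.28 m.

442 metres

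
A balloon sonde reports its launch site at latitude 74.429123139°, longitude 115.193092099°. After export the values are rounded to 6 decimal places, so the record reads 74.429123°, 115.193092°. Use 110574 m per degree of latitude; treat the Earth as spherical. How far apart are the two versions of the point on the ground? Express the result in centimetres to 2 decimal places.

1.56 centimetres

The latitude changed by +0.000000139° and the longitude by +0.000000099°.
N–S: 0.000000139° × 110574 m/° = 0.0153698 m.
East–west at this latitude: 0.000000099° × 110574 × cos 74.4291° ≈ 0.000000099 × 29681.4 = 0.00293846 m.
Combined displacement = (0.0153698² + 0.00293846²)^½ ≈ 0.0156482 m.
That is 0.0156482 m = 1.5648 cm.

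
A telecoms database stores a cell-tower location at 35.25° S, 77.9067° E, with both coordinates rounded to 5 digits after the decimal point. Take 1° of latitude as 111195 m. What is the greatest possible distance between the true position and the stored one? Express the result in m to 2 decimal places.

Rounding to 5 decimal places leaves each coordinate within ±5e-06° of the true value.
Latitude error → 5e-06 × 111195 = 0.555975 m along the meridian.
E–W at 35.25°: 5e-06° × 111195 × cos 35.25° = 5e-06 × 111195 × 0.8166 ≈ 0.454032 m.
Combining orthogonally: (0.555975² + 0.454032²)^½ ≈ 0.717812 m.

0.72 m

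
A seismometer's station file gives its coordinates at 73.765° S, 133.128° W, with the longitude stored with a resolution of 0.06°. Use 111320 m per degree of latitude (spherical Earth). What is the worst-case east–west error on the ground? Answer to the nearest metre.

With a 0.06° grid the true value lies within half a step, ±0.06°/2 = ±0.03°, of the stored one.
Parallels shrink by cos φ, so at 73.765° a degree of longitude is 111320 × 0.2796 ≈ 31122.6 m.
East–west error: 0.03° × 31122.6 m/° ≈ 933.678 m.

934 metres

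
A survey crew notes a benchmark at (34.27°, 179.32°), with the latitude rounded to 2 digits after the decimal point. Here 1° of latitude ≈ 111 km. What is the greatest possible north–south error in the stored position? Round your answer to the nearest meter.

555 meters

Rounding to 2 decimal places leaves the latitude within ±0.005° of the true value.
So the N–S error is at most 0.005 × 111000 = 555 m.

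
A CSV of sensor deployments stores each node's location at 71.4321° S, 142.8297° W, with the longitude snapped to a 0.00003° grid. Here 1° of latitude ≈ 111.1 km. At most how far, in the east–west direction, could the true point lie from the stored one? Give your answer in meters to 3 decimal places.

0.531 meters

With a 0.00003° grid the true value lies within half a step, ±0.00003°/2 = ±1.5e-05°, of the stored one.
At latitude 71.4321° a degree of longitude spans 111100 m × cos 71.4321° = 111100 × 0.3184 ≈ 35377.4 m.
So at most 1.5e-05° × 35377.4 ≈ 0.530661 m east–west.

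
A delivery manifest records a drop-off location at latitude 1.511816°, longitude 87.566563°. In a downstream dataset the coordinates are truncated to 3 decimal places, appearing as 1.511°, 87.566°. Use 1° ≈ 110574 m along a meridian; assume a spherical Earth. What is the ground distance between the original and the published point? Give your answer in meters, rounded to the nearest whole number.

110 meters

The latitude changed by +0.000816° and the longitude by +0.000563°.
N–S: 0.000816° × 110574 m/° = 90.2284 m.
E–W at 1.511°: 0.000563° × 110574 × cos 1.511° = 0.000563 × 110574 × 0.9997 ≈ 62.2315 m.
Hypotenuse of the two orthogonal shifts: √(90.2284² + 62.2315²) = 109.608 m.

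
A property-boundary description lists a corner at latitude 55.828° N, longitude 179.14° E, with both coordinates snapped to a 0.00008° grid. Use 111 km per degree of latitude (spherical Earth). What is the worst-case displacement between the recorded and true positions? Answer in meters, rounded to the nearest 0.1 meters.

With a 0.00008° grid the true value lies within half a step, ±0.00008°/2 = ±4e-05°, of the stored one.
N–S: 4e-05° × 111000 m/° = 4.44 m.
East–west component at 55.828°: 4e-05° × 111000 × cos 55.828° ≈ 4e-05 × 62346.4 ≈ 2.49386 m.
Worst case both components are at the extreme and orthogonal: √(4.44² + 2.49386²) ≈ 5.09244 m.

5.1 meters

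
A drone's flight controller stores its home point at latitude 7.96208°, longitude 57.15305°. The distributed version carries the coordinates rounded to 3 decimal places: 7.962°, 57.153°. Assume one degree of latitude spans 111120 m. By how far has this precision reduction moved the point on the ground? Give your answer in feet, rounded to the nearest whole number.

34 feet

The latitude changed by +0.00008° and the longitude by +0.00005°.
N–S: 0.00008° × 111120 m/° = 8.8896 m.
East–west at this latitude: 0.00005° × 111120 × cos 7.962° ≈ 0.00005 × 110049 = 5.50244 m.
Hypotenuse of the two orthogonal shifts: √(8.8896² + 5.50244²) = 10.4548 m.
Converting: 10.4548 m × 3.2808 ft/m ≈ 34.3 ft.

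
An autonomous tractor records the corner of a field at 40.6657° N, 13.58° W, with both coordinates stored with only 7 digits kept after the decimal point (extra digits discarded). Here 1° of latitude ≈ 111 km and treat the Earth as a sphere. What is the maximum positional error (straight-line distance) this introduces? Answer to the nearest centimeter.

Truncating at 7 decimal places can drop up to a full unit in the last place, so each coordinate may be off by as much as 1e-07°.
Latitude error → 1e-07 × 111000 = 0.0111 m along the meridian.
E–W at 40.6657°: 1e-07° × 111000 × cos 40.6657° = 1e-07 × 111000 × 0.7585 ≈ 0.00841962 m.
Worst case both components are at the extreme and orthogonal: √(0.0111² + 0.00841962²) ≈ 0.013932 m.
That is 0.013932 m = 1.3932 cm.

1 centimeters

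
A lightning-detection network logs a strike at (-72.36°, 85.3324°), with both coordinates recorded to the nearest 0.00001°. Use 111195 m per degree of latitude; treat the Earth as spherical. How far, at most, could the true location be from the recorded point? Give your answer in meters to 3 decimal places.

Rounding to 5 decimal places leaves each coordinate within ±5e-06° of the true value.
North–south component: 5e-06° × 111195 = 0.555975 m.
East–west component at 72.36°: 5e-06° × 111195 × cos 72.36° ≈ 5e-06 × 33696 ≈ 0.16848 m.
Combining orthogonally: (0.555975² + 0.16848²)^½ ≈ 0.580942 m.

0.581 meters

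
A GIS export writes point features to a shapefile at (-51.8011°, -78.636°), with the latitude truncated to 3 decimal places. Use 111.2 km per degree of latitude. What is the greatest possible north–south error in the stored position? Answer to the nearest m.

111 m

Truncating at 3 decimal places can drop up to a full unit in the last place, so the latitude may be off by as much as 0.001°.
North–south distance: 0.001° × 111200 m/° = 111.2 m.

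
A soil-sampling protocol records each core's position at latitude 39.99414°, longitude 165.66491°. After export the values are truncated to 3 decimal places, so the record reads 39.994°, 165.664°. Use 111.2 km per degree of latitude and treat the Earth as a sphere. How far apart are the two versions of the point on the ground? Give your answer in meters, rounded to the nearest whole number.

79 meters

Δlat = 39.99414 − 39.994 = +0.00014°; Δlon = 165.66491 − 165.664 = +0.00091°.
North–south shift: 0.00014 × 111200 = 15.568 m.
E–W at 39.994°: 0.00091° × 111200 × cos 39.994° = 0.00091 × 111200 × 0.7661 ≈ 77.5244 m.
Distance: √(15.568² + 77.5244²) ≈ 79.0721 m.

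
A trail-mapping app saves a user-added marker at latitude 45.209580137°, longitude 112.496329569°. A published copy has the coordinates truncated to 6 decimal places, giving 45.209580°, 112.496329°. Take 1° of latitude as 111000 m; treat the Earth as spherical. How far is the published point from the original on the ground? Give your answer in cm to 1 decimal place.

4.7 cm

Δlat = 45.209580137 − 45.209580 = +0.000000137°; Δlon = 112.496329569 − 112.496329 = +0.000000569°.
North–south shift: 0.000000137 × 111000 = 0.015207 m.
East–west at this latitude: 0.000000569° × 111000 × cos 45.2096° ≈ 0.000000569 × 78201.2 = 0.0444965 m.
Hypotenuse of the two orthogonal shifts: √(0.015207² + 0.0444965²) = 0.0470233 m.
That is 0.0470233 m = 4.7023 cm.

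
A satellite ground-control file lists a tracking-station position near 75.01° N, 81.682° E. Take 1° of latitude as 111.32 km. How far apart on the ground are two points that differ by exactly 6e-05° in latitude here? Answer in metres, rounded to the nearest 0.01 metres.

6.68 metres

6e-05° × 111320 m/° = 6.6792 m.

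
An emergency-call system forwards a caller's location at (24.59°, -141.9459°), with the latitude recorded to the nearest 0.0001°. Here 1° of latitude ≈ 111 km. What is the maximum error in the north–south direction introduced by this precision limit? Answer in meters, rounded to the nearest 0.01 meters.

Rounding to 4 decimal places leaves the latitude within ±5e-05° of the true value.
Along the meridian that is 5e-05° × 111000 m/° = 5.55 m.

5.55 meters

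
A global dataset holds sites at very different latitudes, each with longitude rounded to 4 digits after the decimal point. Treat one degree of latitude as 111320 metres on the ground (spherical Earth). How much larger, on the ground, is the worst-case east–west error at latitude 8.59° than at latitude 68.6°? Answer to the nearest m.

Rounding to 4 decimal places leaves the longitude within ±5e-05° of the true value.
Error at 8.59° = 5e-05° × 111320 × cos 8.59° ≈ 5.566 × 0.9888 = 5.5036 m.
Error at 68.6° = 5e-05° × 111320 × cos 68.6° ≈ 5.566 × 0.3649 = 2.0309 m.
Difference: 5.5036 − 2.0309 = 3.4727 m.

3 m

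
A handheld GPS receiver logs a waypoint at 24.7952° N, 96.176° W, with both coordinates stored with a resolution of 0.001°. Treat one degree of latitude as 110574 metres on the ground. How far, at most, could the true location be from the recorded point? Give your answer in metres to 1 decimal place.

74.7 metres

With a 0.001° grid the true value lies within half a step, ±0.001°/2 = ±0.0005°, of the stored one.
Latitude error → 0.0005 × 110574 = 55.287 m along the meridian.
E–W at 24.7952°: 0.0005° × 110574 × cos 24.7952° = 0.0005 × 110574 × 0.9078 ≈ 50.1902 m.
Worst case both components are at the extreme and orthogonal: √(55.287² + 50.1902²) ≈ 74.6707 m.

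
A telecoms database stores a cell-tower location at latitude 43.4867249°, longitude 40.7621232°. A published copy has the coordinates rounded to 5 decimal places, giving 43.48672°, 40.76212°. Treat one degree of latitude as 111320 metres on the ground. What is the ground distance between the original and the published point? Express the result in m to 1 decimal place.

Δlat = 43.4867249 − 43.48672 = +0.0000049°; Δlon = 40.7621232 − 40.76212 = +0.0000032°.
N–S: 0.0000049° × 111320 m/° = 0.545468 m.
East–west at this latitude: 0.0000032° × 111320 × cos 43.4867° ≈ 0.0000032 × 80766.4 = 0.258453 m.
Hypotenuse of the two orthogonal shifts: √(0.545468² + 0.258453²) = 0.6036 m.

0.6 m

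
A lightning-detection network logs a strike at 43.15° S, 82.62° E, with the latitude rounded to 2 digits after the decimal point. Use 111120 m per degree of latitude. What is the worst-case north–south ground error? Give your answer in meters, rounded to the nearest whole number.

556 meters

Rounding to 2 decimal places leaves the latitude within ±0.005° of the true value.
So the N–S error is at most 0.005 × 111120 = 555.6 m.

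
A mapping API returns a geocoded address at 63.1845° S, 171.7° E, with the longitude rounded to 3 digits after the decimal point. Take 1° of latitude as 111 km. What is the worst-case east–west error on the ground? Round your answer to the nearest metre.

25 metres

Rounding to 3 decimal places leaves the longitude within ±0.0005° of the true value.
One degree of longitude at 63.1845° is 111000 × cos 63.1845° ≈ 111000 × 0.4511 = 50074.2 m.
East–west error: 0.0005° × 50074.2 m/° ≈ 25.0371 m.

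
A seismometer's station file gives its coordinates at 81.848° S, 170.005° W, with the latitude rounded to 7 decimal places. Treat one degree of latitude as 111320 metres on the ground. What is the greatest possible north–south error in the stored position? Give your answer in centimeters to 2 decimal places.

0.56 centimeters

Rounding to 7 decimal places leaves the latitude within ±5e-08° of the true value.
Along the meridian that is 5e-08° × 111320 m/° = 0.005566 m.
That is 0.005566 m = 0.5566 cm.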